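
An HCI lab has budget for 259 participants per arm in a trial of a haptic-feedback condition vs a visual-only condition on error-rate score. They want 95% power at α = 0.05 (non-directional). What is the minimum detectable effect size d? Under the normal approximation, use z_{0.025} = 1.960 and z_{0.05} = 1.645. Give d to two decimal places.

For two independent groups of n = 259 each: d_min = (z_{α/2} + z_β)·√(2/n).
z-sum = 1.960 + 1.645 = 3.605.
d_min = 3.605 × √(2/259) = 3.605 × 0.0879 = 0.317.

d_min ≈ 0.32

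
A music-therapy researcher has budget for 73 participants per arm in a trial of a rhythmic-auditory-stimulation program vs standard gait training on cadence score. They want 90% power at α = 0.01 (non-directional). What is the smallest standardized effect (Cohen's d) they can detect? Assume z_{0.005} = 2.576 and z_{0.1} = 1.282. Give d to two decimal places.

d_min ≈ 0.64

For two independent groups of n = 73 each: d_min = (z_{α/2} + z_β)·√(2/n).
z-sum = 2.576 + 1.282 = 3.858.
d_min = 3.858 × √(2/73) = 3.858 × 0.1655 = 0.639.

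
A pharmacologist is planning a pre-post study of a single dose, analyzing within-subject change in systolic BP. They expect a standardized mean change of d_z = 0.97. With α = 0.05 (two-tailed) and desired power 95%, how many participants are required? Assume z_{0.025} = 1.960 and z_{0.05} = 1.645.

n = 14 pairs

For a paired (one-sample on differences) test: n = ((z_{α/2} + z_β) / d)².
z_{α/2} + z_β = 1.960 + 1.645 = 3.605.
n = (3.605 / 0.97)² = 3.716² = 13.81.
Round up.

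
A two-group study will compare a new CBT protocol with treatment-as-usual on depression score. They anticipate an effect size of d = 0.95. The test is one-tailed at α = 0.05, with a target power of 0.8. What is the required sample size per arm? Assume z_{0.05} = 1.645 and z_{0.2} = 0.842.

For two independent groups with equal n: n = 2·((z_{α} + z_β) / d)².
z_{α} + z_β = 1.645 + 0.842 = 2.487.
n = 2 × (2.487 / 0.95)² = 2 × 2.618² = 2 × 6.85 = 13.7.
Round up to the next whole participant.

n = 14 per group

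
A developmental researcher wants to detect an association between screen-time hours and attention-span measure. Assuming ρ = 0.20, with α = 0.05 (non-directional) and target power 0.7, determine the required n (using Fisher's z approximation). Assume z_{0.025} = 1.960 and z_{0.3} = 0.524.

n = 154

Fisher's z: C = ½·ln((1+r)/(1−r)) = ½·ln(1.5000) = 0.2027.
n = ((z_{α/2} + z_β)/C)² + 3.
(1.960 + 0.524) / 0.2027 = 2.484 / 0.2027 = 12.255.
n = 12.255² + 3 = 150.17 + 3 = 153.2.
Round up.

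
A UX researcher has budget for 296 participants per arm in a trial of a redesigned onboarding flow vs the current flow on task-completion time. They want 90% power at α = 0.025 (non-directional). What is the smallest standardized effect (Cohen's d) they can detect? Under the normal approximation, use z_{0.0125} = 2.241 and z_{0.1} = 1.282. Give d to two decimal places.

d_min ≈ 0.29

For two independent groups of n = 296 each: d_min = (z_{α/2} + z_β)·√(2/n).
z-sum = 2.241 + 1.282 = 3.523.
d_min = 3.523 × √(2/296) = 3.523 × 0.0822 = 0.290.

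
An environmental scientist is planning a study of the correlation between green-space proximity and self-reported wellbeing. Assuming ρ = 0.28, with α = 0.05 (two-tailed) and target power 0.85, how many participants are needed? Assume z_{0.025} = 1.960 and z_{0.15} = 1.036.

n = 112

Fisher's z: C = ½·ln((1+r)/(1−r)) = ½·ln(1.7778) = 0.2877.
n = ((z_{α/2} + z_β)/C)² + 3.
(1.960 + 1.036) / 0.2877 = 2.996 / 0.2877 = 10.414.
n = 10.414² + 3 = 108.44 + 3 = 111.4.
Round up.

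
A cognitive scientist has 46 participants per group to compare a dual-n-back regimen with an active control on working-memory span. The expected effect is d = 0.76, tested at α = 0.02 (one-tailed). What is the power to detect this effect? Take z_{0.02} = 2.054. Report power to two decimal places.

power ≈ 0.94

For two equal groups, power = Φ(d·√(n/2) − z_{α}).
d·√(n/2) = 0.76 × √(46/2) = 0.76 × 4.796 = 3.645.
z_β = 3.645 − 2.054 = 1.591.
Power = Φ(1.591) = 0.944.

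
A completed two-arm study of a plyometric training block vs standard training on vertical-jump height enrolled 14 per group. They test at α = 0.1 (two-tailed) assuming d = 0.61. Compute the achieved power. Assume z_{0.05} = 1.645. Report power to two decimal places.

power ≈ 0.49

For two equal groups, power = Φ(d·√(n/2) − z_{α/2}).
d·√(n/2) = 0.61 × √(14/2) = 0.61 × 2.646 = 1.614.
z_β = 1.614 − 1.645 = -0.031.
Power = Φ(-0.031) = 0.488.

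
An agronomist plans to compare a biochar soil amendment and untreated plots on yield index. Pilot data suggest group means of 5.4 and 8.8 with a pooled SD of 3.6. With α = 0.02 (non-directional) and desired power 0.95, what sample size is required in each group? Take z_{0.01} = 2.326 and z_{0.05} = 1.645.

n = 36 per group

Cohen's d = |M₁ − M₂| / SD_pooled = |5.4 − 8.8| / 3.6 = 3.4 / 3.6 = 0.944.
For two independent groups with equal n: n = 2·((z_{α/2} + z_β) / d)².
z_{α/2} + z_β = 2.326 + 1.645 = 3.971.
n = 2 × (3.971 / 0.944)² = 2 × 4.207² = 2 × 17.70 = 35.4.
Round up to the next whole participant.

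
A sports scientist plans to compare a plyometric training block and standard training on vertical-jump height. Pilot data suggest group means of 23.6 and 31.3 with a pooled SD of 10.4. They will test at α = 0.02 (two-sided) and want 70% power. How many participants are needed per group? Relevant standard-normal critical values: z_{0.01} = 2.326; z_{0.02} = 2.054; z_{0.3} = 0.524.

Cohen's d = |M₁ − M₂| / SD_pooled = |23.6 − 31.3| / 10.4 = 7.7 / 10.4 = 0.740.
For two independent groups with equal n: n = 2·((z_{α/2} + z_β) / d)².
z_{α/2} + z_β = 2.326 + 0.524 = 2.850.
n = 2 × (2.850 / 0.740)² = 2 × 3.851² = 2 × 14.83 = 29.7.
Round up to the next whole participant.

n = 30 per group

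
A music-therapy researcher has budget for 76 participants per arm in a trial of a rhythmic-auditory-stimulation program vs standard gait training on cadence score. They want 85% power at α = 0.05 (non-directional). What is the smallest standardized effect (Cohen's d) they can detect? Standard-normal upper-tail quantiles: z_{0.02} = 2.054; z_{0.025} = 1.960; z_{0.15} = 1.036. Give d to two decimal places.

For two independent groups of n = 76 each: d_min = (z_{α/2} + z_β)·√(2/n).
z-sum = 1.960 + 1.036 = 2.996.
d_min = 2.996 × √(2/76) = 2.996 × 0.1622 = 0.486.

d_min ≈ 0.49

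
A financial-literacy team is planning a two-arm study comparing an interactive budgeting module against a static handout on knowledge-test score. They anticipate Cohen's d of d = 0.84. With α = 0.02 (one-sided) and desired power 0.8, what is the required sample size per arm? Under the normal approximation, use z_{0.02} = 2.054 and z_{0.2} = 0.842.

n = 24 per group

For two independent groups with equal n: n = 2·((z_{α} + z_β) / d)².
z_{α} + z_β = 2.054 + 0.842 = 2.896.
n = 2 × (2.896 / 0.84)² = 2 × 3.448² = 2 × 11.89 = 23.8.
Round up to the next whole participant.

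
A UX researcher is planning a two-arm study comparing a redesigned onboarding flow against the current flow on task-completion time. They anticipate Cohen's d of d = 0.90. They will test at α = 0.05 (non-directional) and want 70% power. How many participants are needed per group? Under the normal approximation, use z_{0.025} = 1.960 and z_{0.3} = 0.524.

For two independent groups with equal n: n = 2·((z_{α/2} + z_β) / d)².
z_{α/2} + z_β = 1.960 + 0.524 = 2.484.
n = 2 × (2.484 / 0.90)² = 2 × 2.760² = 2 × 7.62 = 15.2.
Round up to the next whole participant.

n = 16 per group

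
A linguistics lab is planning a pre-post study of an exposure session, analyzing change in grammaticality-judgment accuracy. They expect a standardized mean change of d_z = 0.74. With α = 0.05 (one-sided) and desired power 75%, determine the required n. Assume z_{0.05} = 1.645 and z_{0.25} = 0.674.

For a paired (one-sample on differences) test: n = ((z_{α} + z_β) / d)².
z_{α} + z_β = 1.645 + 0.674 = 2.319.
n = (2.319 / 0.74)² = 3.134² = 9.82.
Round up.

n = 10 pairs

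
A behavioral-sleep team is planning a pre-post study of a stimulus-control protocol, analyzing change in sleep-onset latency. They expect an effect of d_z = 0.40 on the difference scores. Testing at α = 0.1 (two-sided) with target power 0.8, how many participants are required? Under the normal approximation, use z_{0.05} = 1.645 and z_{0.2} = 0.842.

n = 39 pairs

For a paired (one-sample on differences) test: n = ((z_{α/2} + z_β) / d)².
z_{α/2} + z_β = 1.645 + 0.842 = 2.487.
n = (2.487 / 0.40)² = 6.218² = 38.66.
Round up.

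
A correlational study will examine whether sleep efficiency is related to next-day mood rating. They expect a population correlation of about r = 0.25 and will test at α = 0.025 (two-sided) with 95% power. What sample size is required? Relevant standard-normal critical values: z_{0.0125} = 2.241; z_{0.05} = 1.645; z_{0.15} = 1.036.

n = 235

Fisher's z: C = ½·ln((1+r)/(1−r)) = ½·ln(1.6667) = 0.2554.
n = ((z_{α/2} + z_β)/C)² + 3.
(2.241 + 1.645) / 0.2554 = 3.886 / 0.2554 = 15.215.
n = 15.215² + 3 = 231.51 + 3 = 234.5.
Round up.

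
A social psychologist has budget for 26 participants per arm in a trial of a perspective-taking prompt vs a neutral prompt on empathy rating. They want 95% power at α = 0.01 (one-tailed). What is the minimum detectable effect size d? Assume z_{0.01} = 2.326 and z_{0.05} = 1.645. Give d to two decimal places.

For two independent groups of n = 26 each: d_min = (z_{α} + z_β)·√(2/n).
z-sum = 2.326 + 1.645 = 3.971.
d_min = 3.971 × √(2/26) = 3.971 × 0.2774 = 1.101.

d_min ≈ 1.10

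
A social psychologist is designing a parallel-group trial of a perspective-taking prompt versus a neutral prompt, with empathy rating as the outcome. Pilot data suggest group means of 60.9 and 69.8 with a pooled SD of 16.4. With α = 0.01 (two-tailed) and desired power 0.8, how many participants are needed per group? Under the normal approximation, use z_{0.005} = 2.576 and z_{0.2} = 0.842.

n = 80 per group

Cohen's d = |M₁ − M₂| / SD_pooled = |60.9 − 69.8| / 16.4 = 8.9 / 16.4 = 0.543.
For two independent groups with equal n: n = 2·((z_{α/2} + z_β) / d)².
z_{α/2} + z_β = 2.576 + 0.842 = 3.418.
n = 2 × (3.418 / 0.543)² = 2 × 6.295² = 2 × 39.62 = 79.2.
Round up to the next whole participant.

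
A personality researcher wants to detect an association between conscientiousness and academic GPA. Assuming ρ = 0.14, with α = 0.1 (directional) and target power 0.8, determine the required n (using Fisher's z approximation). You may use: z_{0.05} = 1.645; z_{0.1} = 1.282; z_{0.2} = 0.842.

Fisher's z: C = ½·ln((1+r)/(1−r)) = ½·ln(1.3256) = 0.1409.
n = ((z_{α} + z_β)/C)² + 3.
(1.282 + 0.842) / 0.1409 = 2.124 / 0.1409 = 15.075.
n = 15.075² + 3 = 227.24 + 3 = 230.2.
Round up.

n = 231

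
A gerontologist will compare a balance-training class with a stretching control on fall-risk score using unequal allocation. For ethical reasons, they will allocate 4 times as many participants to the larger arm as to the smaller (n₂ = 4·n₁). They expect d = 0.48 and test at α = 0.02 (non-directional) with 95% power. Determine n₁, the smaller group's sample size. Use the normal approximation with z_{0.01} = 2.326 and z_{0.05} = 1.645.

n₁ = 86

With allocation ratio k = n₂/n₁ = 4, Var(x̄₁−x̄₂) = σ²(1/n₁ + 1/(k·n₁)) = σ²·(k+1)/(k·n₁).
So n₁ = (1 + 1/k)·((z_{α/2} + z_β)/d)² = 1.250 × (3.971/0.48)².
n₁ = 1.250 × 68.44 = 85.6.
Round up: n₁ = 86, giving n₂ = 4 × 86 = 344.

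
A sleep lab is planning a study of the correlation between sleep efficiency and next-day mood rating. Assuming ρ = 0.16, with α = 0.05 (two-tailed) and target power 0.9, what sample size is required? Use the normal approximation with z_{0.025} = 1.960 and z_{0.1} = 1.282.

Fisher's z: C = ½·ln((1+r)/(1−r)) = ½·ln(1.3810) = 0.1614.
n = ((z_{α/2} + z_β)/C)² + 3.
(1.960 + 1.282) / 0.1614 = 3.242 / 0.1614 = 20.087.
n = 20.087² + 3 = 403.48 + 3 = 406.5.
Round up.

n = 407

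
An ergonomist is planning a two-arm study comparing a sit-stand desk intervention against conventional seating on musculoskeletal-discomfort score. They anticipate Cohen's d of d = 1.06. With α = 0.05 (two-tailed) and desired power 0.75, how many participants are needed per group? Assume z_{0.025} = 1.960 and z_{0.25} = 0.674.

For two independent groups with equal n: n = 2·((z_{α/2} + z_β) / d)².
z_{α/2} + z_β = 1.960 + 0.674 = 2.634.
n = 2 × (2.634 / 1.06)² = 2 × 2.485² = 2 × 6.17 = 12.3.
Round up to the next whole participant.

n = 13 per group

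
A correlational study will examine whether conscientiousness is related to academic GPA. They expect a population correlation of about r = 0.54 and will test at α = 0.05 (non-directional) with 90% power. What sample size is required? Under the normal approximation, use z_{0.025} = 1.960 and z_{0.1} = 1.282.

n = 32

Fisher's z: C = ½·ln((1+r)/(1−r)) = ½·ln(3.3478) = 0.6042.
n = ((z_{α/2} + z_β)/C)² + 3.
(1.960 + 1.282) / 0.6042 = 3.242 / 0.6042 = 5.366.
n = 5.366² + 3 = 28.79 + 3 = 31.8.
Round up.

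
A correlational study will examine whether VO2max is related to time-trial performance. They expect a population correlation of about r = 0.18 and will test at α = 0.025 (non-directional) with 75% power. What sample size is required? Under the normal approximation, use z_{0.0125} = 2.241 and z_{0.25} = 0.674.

n = 260

Fisher's z: C = ½·ln((1+r)/(1−r)) = ½·ln(1.4390) = 0.1820.
n = ((z_{α/2} + z_β)/C)² + 3.
(2.241 + 0.674) / 0.1820 = 2.915 / 0.1820 = 16.016.
n = 16.016² + 3 = 256.53 + 3 = 259.5.
Round up.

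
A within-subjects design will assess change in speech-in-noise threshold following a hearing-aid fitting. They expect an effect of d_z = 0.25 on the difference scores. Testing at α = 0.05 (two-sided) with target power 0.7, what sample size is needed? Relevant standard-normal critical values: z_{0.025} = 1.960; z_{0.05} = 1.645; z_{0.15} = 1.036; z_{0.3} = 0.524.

n = 99 pairs

For a paired (one-sample on differences) test: n = ((z_{α/2} + z_β) / d)².
z_{α/2} + z_β = 1.960 + 0.524 = 2.484.
n = (2.484 / 0.25)² = 9.936² = 98.72.
Round up.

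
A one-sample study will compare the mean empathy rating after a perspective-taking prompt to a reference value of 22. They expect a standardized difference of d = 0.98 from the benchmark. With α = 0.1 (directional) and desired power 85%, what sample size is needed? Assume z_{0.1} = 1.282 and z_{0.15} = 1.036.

n = 6

For a one-sample test: n = ((z_{α} + z_β) / d)².
z_{α} + z_β = 1.282 + 1.036 = 2.318.
n = (2.318 / 0.98)² = 2.365² = 5.59.
Round up.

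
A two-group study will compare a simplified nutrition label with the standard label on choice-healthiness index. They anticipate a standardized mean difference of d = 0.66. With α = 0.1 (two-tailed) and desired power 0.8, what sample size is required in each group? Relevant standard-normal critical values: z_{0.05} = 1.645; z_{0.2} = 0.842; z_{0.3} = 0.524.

n = 29 per group

For two independent groups with equal n: n = 2·((z_{α/2} + z_β) / d)².
z_{α/2} + z_β = 1.645 + 0.842 = 2.487.
n = 2 × (2.487 / 0.66)² = 2 × 3.768² = 2 × 14.20 = 28.4.
Round up to the next whole participant.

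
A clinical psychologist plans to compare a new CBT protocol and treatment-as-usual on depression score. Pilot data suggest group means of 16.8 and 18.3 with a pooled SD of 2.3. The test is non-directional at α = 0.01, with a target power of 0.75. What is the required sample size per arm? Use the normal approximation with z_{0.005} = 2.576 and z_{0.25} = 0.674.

Cohen's d = |M₁ − M₂| / SD_pooled = |16.8 − 18.3| / 2.3 = 1.5 / 2.3 = 0.652.
For two independent groups with equal n: n = 2·((z_{α/2} + z_β) / d)².
z_{α/2} + z_β = 2.576 + 0.674 = 3.250.
n = 2 × (3.250 / 0.652)² = 2 × 4.985² = 2 × 24.85 = 49.7.
Round up to the next whole participant.

n = 50 per group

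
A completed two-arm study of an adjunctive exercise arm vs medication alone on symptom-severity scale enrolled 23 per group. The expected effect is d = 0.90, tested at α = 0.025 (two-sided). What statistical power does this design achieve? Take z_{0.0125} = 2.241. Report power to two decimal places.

For two equal groups, power = Φ(d·√(n/2) − z_{α/2}).
d·√(n/2) = 0.90 × √(23/2) = 0.90 × 3.391 = 3.052.
z_β = 3.052 − 2.241 = 0.811.
Power = Φ(0.811) = 0.791.

power ≈ 0.79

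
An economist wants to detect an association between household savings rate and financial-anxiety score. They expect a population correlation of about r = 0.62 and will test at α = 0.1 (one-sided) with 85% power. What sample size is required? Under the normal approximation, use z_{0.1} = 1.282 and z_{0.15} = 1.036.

n = 14

Fisher's z: C = ½·ln((1+r)/(1−r)) = ½·ln(4.2632) = 0.7250.
n = ((z_{α} + z_β)/C)² + 3.
(1.282 + 1.036) / 0.7250 = 2.318 / 0.7250 = 3.197.
n = 3.197² + 3 = 10.22 + 3 = 13.2.
Round up.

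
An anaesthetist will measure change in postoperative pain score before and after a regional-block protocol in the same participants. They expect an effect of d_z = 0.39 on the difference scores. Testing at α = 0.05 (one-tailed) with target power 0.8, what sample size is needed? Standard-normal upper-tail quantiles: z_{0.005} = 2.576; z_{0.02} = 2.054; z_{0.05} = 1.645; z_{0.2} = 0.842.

n = 41 pairs

For a paired (one-sample on differences) test: n = ((z_{α} + z_β) / d)².
z_{α} + z_β = 1.645 + 0.842 = 2.487.
n = (2.487 / 0.39)² = 6.377² = 40.67.
Round up.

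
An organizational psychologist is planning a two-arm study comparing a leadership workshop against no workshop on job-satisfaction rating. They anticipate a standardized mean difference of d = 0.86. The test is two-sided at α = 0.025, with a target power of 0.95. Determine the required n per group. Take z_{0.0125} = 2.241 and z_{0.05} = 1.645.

For two independent groups with equal n: n = 2·((z_{α/2} + z_β) / d)².
z_{α/2} + z_β = 2.241 + 1.645 = 3.886.
n = 2 × (3.886 / 0.86)² = 2 × 4.519² = 2 × 20.42 = 40.8.
Round up to the next whole participant.

n = 41 per group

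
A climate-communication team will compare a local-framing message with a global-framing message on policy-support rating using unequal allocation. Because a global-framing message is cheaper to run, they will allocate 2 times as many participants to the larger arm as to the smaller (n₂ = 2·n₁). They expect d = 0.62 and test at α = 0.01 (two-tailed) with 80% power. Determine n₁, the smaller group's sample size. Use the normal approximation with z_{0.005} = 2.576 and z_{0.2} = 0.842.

With allocation ratio k = n₂/n₁ = 2, Var(x̄₁−x̄₂) = σ²(1/n₁ + 1/(k·n₁)) = σ²·(k+1)/(k·n₁).
So n₁ = (1 + 1/k)·((z_{α/2} + z_β)/d)² = 1.500 × (3.418/0.62)².
n₁ = 1.500 × 30.39 = 45.6.
Round up: n₁ = 46, giving n₂ = 2 × 46 = 92.

n₁ = 46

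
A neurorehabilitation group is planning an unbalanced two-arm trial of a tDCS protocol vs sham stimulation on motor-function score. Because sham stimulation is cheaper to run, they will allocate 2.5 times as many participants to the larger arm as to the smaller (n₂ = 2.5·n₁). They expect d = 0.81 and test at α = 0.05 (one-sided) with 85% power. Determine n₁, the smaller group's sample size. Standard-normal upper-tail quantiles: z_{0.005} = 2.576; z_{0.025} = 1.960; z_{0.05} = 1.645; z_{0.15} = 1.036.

With allocation ratio k = n₂/n₁ = 2.5, Var(x̄₁−x̄₂) = σ²(1/n₁ + 1/(k·n₁)) = σ²·(k+1)/(k·n₁).
So n₁ = (1 + 1/k)·((z_{α} + z_β)/d)² = 1.400 × (2.681/0.81)².
n₁ = 1.400 × 10.96 = 15.3.
Round up: n₁ = 16, giving n₂ = 2.5 × 16 = 40.

n₁ = 16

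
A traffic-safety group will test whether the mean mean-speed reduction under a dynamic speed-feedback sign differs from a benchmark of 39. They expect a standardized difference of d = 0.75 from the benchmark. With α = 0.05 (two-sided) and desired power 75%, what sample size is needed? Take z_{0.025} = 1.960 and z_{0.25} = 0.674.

n = 13

For a one-sample test: n = ((z_{α/2} + z_β) / d)².
z_{α/2} + z_β = 1.960 + 0.674 = 2.634.
n = (2.634 / 0.75)² = 3.512² = 12.33.
Round up.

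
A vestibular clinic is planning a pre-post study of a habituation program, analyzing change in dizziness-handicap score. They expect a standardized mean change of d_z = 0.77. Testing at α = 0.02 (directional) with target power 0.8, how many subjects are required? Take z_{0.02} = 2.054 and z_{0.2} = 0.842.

For a paired (one-sample on differences) test: n = ((z_{α} + z_β) / d)².
z_{α} + z_β = 2.054 + 0.842 = 2.896.
n = (2.896 / 0.77)² = 3.761² = 14.15.
Round up.

n = 15 pairs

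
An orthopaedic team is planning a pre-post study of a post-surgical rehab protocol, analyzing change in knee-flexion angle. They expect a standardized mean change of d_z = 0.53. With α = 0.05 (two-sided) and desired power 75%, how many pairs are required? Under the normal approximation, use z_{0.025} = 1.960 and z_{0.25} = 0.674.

n = 25 pairs

For a paired (one-sample on differences) test: n = ((z_{α/2} + z_β) / d)².
z_{α/2} + z_β = 1.960 + 0.674 = 2.634.
n = (2.634 / 0.53)² = 4.970² = 24.70.
Round up.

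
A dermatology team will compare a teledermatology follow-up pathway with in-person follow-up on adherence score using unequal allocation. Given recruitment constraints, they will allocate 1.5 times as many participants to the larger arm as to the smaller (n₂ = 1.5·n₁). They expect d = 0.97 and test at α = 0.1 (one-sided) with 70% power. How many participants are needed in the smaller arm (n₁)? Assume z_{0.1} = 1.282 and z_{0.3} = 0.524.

With allocation ratio k = n₂/n₁ = 1.5, Var(x̄₁−x̄₂) = σ²(1/n₁ + 1/(k·n₁)) = σ²·(k+1)/(k·n₁).
So n₁ = (1 + 1/k)·((z_{α} + z_β)/d)² = 1.667 × (1.806/0.97)².
n₁ = 1.667 × 3.47 = 5.8.
Round up: n₁ = 6, giving n₂ = 1.5 × 6 = 9.

n₁ = 6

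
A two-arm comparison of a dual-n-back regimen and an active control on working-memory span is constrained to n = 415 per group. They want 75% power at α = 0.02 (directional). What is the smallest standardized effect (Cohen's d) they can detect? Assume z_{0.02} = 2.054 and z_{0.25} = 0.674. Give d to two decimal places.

For two independent groups of n = 415 each: d_min = (z_{α} + z_β)·√(2/n).
z-sum = 2.054 + 0.674 = 2.728.
d_min = 2.728 × √(2/415) = 2.728 × 0.0694 = 0.189.

d_min ≈ 0.19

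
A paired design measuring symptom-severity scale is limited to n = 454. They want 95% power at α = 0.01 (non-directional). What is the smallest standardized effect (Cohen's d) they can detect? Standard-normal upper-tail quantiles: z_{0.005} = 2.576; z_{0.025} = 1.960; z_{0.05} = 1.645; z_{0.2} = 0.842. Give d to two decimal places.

For a single sample (or paired design) of n = 454: d_min = (z_{α/2} + z_β)/√n.
z-sum = 2.576 + 1.645 = 4.221.
d_min = 4.221 / √454 = 4.221 / 21.307 = 0.198.

d_min ≈ 0.20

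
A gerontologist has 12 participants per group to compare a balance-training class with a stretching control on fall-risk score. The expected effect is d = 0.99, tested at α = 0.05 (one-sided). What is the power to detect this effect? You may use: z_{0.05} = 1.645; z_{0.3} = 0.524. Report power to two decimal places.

For two equal groups, power = Φ(d·√(n/2) − z_{α}).
d·√(n/2) = 0.99 × √(12/2) = 0.99 × 2.449 = 2.425.
z_β = 2.425 − 1.645 = 0.780.
Power = Φ(0.780) = 0.782.

power ≈ 0.78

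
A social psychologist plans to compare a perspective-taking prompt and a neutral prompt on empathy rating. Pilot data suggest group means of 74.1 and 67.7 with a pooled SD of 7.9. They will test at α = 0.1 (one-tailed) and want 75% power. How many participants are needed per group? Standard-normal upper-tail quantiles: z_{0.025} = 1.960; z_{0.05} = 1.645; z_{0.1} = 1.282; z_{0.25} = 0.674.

n = 12 per group

Cohen's d = |M₁ − M₂| / SD_pooled = |74.1 − 67.7| / 7.9 = 6.4 / 7.9 = 0.810.
For two independent groups with equal n: n = 2·((z_{α} + z_β) / d)².
z_{α} + z_β = 1.282 + 0.674 = 1.956.
n = 2 × (1.956 / 0.810)² = 2 × 2.415² = 2 × 5.83 = 11.7.
Round up to the next whole participant.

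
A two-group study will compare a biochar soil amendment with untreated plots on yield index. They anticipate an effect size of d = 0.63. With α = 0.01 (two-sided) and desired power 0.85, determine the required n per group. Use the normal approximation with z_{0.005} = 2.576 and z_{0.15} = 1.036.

n = 66 per group

For two independent groups with equal n: n = 2·((z_{α/2} + z_β) / d)².
z_{α/2} + z_β = 2.576 + 1.036 = 3.612.
n = 2 × (3.612 / 0.63)² = 2 × 5.733² = 2 × 32.87 = 65.7.
Round up to the next whole participant.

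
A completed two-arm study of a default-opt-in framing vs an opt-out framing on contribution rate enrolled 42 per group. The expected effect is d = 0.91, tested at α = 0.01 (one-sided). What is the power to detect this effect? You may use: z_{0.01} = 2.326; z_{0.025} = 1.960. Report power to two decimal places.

For two equal groups, power = Φ(d·√(n/2) − z_{α}).
d·√(n/2) = 0.91 × √(42/2) = 0.91 × 4.583 = 4.170.
z_β = 4.170 − 2.326 = 1.844.
Power = Φ(1.844) = 0.967.

power ≈ 0.97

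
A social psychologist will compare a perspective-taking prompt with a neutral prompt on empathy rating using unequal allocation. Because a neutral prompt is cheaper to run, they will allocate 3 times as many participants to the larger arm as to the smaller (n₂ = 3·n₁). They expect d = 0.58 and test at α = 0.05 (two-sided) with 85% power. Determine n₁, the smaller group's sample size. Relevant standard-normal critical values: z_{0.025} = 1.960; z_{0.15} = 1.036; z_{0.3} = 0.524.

With allocation ratio k = n₂/n₁ = 3, Var(x̄₁−x̄₂) = σ²(1/n₁ + 1/(k·n₁)) = σ²·(k+1)/(k·n₁).
So n₁ = (1 + 1/k)·((z_{α/2} + z_β)/d)² = 1.333 × (2.996/0.58)².
n₁ = 1.333 × 26.68 = 35.6.
Round up: n₁ = 36, giving n₂ = 3 × 36 = 108.

n₁ = 36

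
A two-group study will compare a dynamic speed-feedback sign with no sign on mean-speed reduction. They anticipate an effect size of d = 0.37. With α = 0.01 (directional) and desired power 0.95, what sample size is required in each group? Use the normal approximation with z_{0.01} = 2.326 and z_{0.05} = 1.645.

n = 231 per group

For two independent groups with equal n: n = 2·((z_{α} + z_β) / d)².
z_{α} + z_β = 2.326 + 1.645 = 3.971.
n = 2 × (3.971 / 0.37)² = 2 × 10.732² = 2 × 115.19 = 230.4.
Round up to the next whole participant.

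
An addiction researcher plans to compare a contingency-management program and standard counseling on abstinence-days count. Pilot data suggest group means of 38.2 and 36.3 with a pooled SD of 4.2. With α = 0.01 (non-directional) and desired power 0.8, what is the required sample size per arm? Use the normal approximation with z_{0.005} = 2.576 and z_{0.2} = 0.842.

n = 115 per group

Cohen's d = |M₁ − M₂| / SD_pooled = |38.2 − 36.3| / 4.2 = 1.9 / 4.2 = 0.452.
For two independent groups with equal n: n = 2·((z_{α/2} + z_β) / d)².
z_{α/2} + z_β = 2.576 + 0.842 = 3.418.
n = 2 × (3.418 / 0.452)² = 2 × 7.562² = 2 × 57.18 = 114.4.
Round up to the next whole participant.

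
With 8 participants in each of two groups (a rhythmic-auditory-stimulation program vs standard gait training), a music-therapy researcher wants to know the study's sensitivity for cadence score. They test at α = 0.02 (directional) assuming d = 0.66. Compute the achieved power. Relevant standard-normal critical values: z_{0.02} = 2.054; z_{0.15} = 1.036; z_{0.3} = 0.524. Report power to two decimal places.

For two equal groups, power = Φ(d·√(n/2) − z_{α}).
d·√(n/2) = 0.66 × √(8/2) = 0.66 × 2.000 = 1.320.
z_β = 1.320 − 2.054 = -0.734.
Power = Φ(-0.734) = 0.231.

power ≈ 0.23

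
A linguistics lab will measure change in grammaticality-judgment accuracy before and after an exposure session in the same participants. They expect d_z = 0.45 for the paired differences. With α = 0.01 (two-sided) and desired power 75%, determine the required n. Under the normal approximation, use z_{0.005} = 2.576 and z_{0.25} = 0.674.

For a paired (one-sample on differences) test: n = ((z_{α/2} + z_β) / d)².
z_{α/2} + z_β = 2.576 + 0.674 = 3.250.
n = (3.250 / 0.45)² = 7.222² = 52.16.
Round up.

n = 53 pairs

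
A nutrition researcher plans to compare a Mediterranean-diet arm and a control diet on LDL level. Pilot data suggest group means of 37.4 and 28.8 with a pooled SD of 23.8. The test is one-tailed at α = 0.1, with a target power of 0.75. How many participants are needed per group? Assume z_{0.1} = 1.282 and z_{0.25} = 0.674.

Cohen's d = |M₁ − M₂| / SD_pooled = |37.4 − 28.8| / 23.8 = 8.6 / 23.8 = 0.361.
For two independent groups with equal n: n = 2·((z_{α} + z_β) / d)².
z_{α} + z_β = 1.282 + 0.674 = 1.956.
n = 2 × (1.956 / 0.361)² = 2 × 5.418² = 2 × 29.36 = 58.7.
Round up to the next whole participant.

n = 59 per group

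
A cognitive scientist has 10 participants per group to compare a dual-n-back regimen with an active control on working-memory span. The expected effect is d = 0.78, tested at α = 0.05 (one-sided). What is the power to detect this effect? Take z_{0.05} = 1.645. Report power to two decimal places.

For two equal groups, power = Φ(d·√(n/2) − z_{α}).
d·√(n/2) = 0.78 × √(10/2) = 0.78 × 2.236 = 1.744.
z_β = 1.744 − 1.645 = 0.099.
Power = Φ(0.099) = 0.539.

power ≈ 0.54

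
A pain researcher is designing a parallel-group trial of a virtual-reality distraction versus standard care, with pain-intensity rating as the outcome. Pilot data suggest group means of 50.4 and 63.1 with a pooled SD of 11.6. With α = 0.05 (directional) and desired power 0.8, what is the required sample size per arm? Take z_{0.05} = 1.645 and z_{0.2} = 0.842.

n = 11 per group

Cohen's d = |M₁ − M₂| / SD_pooled = |50.4 − 63.1| / 11.6 = 12.7 / 11.6 = 1.095.
For two independent groups with equal n: n = 2·((z_{α} + z_β) / d)².
z_{α} + z_β = 1.645 + 0.842 = 2.487.
n = 2 × (2.487 / 1.095)² = 2 × 2.271² = 2 × 5.16 = 10.3.
Round up to the next whole participant.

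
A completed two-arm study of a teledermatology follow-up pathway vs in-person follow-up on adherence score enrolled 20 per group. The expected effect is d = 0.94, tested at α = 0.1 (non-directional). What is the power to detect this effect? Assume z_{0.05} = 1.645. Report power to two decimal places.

power ≈ 0.91

For two equal groups, power = Φ(d·√(n/2) − z_{α/2}).
d·√(n/2) = 0.94 × √(20/2) = 0.94 × 3.162 = 2.973.
z_β = 2.973 − 1.645 = 1.328.
Power = Φ(1.328) = 0.908.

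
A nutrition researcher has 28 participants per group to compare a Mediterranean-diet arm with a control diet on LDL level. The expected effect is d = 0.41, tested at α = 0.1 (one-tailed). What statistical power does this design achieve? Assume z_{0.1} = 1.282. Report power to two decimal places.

power ≈ 0.60

For two equal groups, power = Φ(d·√(n/2) − z_{α}).
d·√(n/2) = 0.41 × √(28/2) = 0.41 × 3.742 = 1.534.
z_β = 1.534 − 1.282 = 0.252.
Power = Φ(0.252) = 0.600.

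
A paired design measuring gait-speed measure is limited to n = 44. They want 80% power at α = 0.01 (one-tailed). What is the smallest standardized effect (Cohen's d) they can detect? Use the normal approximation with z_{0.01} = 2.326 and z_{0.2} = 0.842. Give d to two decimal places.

For a single sample (or paired design) of n = 44: d_min = (z_{α} + z_β)/√n.
z-sum = 2.326 + 0.842 = 3.168.
d_min = 3.168 / √44 = 3.168 / 6.633 = 0.478.

d_min ≈ 0.48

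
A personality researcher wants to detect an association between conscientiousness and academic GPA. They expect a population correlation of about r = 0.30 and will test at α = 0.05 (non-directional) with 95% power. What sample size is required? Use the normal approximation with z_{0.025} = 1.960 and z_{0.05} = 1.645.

n = 139

Fisher's z: C = ½·ln((1+r)/(1−r)) = ½·ln(1.8571) = 0.3095.
n = ((z_{α/2} + z_β)/C)² + 3.
(1.960 + 1.645) / 0.3095 = 3.605 / 0.3095 = 11.648.
n = 11.648² + 3 = 135.67 + 3 = 138.7.
Round up.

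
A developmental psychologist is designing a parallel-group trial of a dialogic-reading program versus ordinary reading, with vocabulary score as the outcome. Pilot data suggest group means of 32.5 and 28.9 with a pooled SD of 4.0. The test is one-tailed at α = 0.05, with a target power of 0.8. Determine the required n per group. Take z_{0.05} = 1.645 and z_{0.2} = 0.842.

Cohen's d = |M₁ − M₂| / SD_pooled = |32.5 − 28.9| / 4.0 = 3.6 / 4.0 = 0.900.
For two independent groups with equal n: n = 2·((z_{α} + z_β) / d)².
z_{α} + z_β = 1.645 + 0.842 = 2.487.
n = 2 × (2.487 / 0.900)² = 2 × 2.763² = 2 × 7.64 = 15.3.
Round up to the next whole participant.

n = 16 per group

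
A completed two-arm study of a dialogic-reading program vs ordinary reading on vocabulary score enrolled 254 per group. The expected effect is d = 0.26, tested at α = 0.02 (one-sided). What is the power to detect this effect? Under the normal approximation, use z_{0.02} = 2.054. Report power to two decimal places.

power ≈ 0.81

For two equal groups, power = Φ(d·√(n/2) − z_{α}).
d·√(n/2) = 0.26 × √(254/2) = 0.26 × 11.269 = 2.930.
z_β = 2.930 − 2.054 = 0.876.
Power = Φ(0.876) = 0.809.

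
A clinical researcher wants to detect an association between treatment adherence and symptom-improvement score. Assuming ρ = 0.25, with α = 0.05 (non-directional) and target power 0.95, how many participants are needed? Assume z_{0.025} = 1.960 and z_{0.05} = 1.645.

n = 203

Fisher's z: C = ½·ln((1+r)/(1−r)) = ½·ln(1.6667) = 0.2554.
n = ((z_{α/2} + z_β)/C)² + 3.
(1.960 + 1.645) / 0.2554 = 3.605 / 0.2554 = 14.115.
n = 14.115² + 3 = 199.24 + 3 = 202.2.
Round up.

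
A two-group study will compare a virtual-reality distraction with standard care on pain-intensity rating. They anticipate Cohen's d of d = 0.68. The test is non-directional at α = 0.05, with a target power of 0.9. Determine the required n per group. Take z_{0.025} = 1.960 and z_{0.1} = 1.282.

For two independent groups with equal n: n = 2·((z_{α/2} + z_β) / d)².
z_{α/2} + z_β = 1.960 + 1.282 = 3.242.
n = 2 × (3.242 / 0.68)² = 2 × 4.768² = 2 × 22.73 = 45.5.
Round up to the next whole participant.

n = 46 per group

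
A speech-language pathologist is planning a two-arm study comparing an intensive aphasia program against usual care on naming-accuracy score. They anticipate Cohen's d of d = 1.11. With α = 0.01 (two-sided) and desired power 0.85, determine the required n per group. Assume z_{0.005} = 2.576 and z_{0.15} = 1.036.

For two independent groups with equal n: n = 2·((z_{α/2} + z_β) / d)².
z_{α/2} + z_β = 2.576 + 1.036 = 3.612.
n = 2 × (3.612 / 1.11)² = 2 × 3.254² = 2 × 10.59 = 21.2.
Round up to the next whole participant.

n = 22 per group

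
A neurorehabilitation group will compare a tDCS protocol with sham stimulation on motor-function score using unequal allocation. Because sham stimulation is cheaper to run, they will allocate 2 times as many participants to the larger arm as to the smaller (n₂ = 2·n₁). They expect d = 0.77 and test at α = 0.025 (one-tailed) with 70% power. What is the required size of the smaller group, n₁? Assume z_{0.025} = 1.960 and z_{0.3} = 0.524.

n₁ = 16

With allocation ratio k = n₂/n₁ = 2, Var(x̄₁−x̄₂) = σ²(1/n₁ + 1/(k·n₁)) = σ²·(k+1)/(k·n₁).
So n₁ = (1 + 1/k)·((z_{α} + z_β)/d)² = 1.500 × (2.484/0.77)².
n₁ = 1.500 × 10.41 = 15.6.
Round up: n₁ = 16, giving n₂ = 2 × 16 = 32.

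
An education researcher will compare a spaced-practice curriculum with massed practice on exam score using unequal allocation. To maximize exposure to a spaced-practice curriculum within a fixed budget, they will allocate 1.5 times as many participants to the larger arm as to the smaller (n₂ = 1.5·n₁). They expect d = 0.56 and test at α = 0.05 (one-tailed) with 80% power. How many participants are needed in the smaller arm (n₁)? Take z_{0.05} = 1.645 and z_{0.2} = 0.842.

n₁ = 33

With allocation ratio k = n₂/n₁ = 1.5, Var(x̄₁−x̄₂) = σ²(1/n₁ + 1/(k·n₁)) = σ²·(k+1)/(k·n₁).
So n₁ = (1 + 1/k)·((z_{α} + z_β)/d)² = 1.667 × (2.487/0.56)².
n₁ = 1.667 × 19.72 = 32.9.
Round up: n₁ = 33, giving n₂ = ⌈1.5 × 33⌉ = ⌈49.5⌉ = 50.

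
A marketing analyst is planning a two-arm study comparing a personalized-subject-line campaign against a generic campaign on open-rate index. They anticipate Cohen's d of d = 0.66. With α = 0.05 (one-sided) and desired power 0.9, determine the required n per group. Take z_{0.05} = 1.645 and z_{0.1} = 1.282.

For two independent groups with equal n: n = 2·((z_{α} + z_β) / d)².
z_{α} + z_β = 1.645 + 1.282 = 2.927.
n = 2 × (2.927 / 0.66)² = 2 × 4.435² = 2 × 19.67 = 39.3.
Round up to the next whole participant.

n = 40 per group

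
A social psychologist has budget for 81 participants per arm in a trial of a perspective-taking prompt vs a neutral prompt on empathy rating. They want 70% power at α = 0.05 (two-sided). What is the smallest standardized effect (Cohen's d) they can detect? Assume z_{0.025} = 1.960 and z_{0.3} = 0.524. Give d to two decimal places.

For two independent groups of n = 81 each: d_min = (z_{α/2} + z_β)·√(2/n).
z-sum = 1.960 + 0.524 = 2.484.
d_min = 2.484 × √(2/81) = 2.484 × 0.1571 = 0.390.

d_min ≈ 0.39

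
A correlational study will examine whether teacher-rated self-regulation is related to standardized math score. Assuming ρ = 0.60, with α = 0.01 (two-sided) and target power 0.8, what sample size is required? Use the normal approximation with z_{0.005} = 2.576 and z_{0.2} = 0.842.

Fisher's z: C = ½·ln((1+r)/(1−r)) = ½·ln(4.0000) = 0.6931.
n = ((z_{α/2} + z_β)/C)² + 3.
(2.576 + 0.842) / 0.6931 = 3.418 / 0.6931 = 4.931.
n = 4.931² + 3 = 24.32 + 3 = 27.3.
Round up.

n = 28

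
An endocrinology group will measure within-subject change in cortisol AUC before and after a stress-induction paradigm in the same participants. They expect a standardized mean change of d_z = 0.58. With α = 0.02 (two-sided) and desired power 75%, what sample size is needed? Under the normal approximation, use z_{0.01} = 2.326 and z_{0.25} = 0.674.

n = 27 pairs

For a paired (one-sample on differences) test: n = ((z_{α/2} + z_β) / d)².
z_{α/2} + z_β = 2.326 + 0.674 = 3.000.
n = (3.000 / 0.58)² = 5.172² = 26.75.
Round up.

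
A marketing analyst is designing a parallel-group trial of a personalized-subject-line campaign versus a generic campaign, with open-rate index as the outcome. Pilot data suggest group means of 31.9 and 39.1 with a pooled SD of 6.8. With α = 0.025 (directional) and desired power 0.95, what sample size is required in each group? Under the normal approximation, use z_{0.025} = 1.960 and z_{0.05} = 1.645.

n = 24 per group

Cohen's d = |M₁ − M₂| / SD_pooled = |31.9 − 39.1| / 6.8 = 7.2 / 6.8 = 1.059.
For two independent groups with equal n: n = 2·((z_{α} + z_β) / d)².
z_{α} + z_β = 1.960 + 1.645 = 3.605.
n = 2 × (3.605 / 1.059)² = 2 × 3.404² = 2 × 11.59 = 23.2.
Round up to the next whole participant.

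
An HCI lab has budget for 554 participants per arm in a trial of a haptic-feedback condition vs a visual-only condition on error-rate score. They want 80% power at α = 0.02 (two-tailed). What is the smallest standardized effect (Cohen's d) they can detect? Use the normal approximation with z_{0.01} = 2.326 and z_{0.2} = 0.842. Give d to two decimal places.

d_min ≈ 0.19

For two independent groups of n = 554 each: d_min = (z_{α/2} + z_β)·√(2/n).
z-sum = 2.326 + 0.842 = 3.168.
d_min = 3.168 × √(2/554) = 3.168 × 0.0601 = 0.190.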